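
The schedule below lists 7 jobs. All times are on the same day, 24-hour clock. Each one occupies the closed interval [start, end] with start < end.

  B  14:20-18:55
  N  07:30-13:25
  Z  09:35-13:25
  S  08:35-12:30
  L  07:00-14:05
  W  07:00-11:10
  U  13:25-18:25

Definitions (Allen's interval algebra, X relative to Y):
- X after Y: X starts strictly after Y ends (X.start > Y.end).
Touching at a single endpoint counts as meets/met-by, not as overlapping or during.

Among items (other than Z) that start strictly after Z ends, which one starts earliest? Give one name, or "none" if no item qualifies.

B

Target Z = [09:35, 13:25].
B [14:20, 18:55] → after → candidate.
L [07:00, 14:05] → contains → excluded.
N [07:30, 13:25] → finished-by → excluded.
S [08:35, 12:30] → overlaps → excluded.
U [13:25, 18:25] → met-by → excluded.
W [07:00, 11:10] → overlaps → excluded.
Among candidates, earliest start is 14:20 → B.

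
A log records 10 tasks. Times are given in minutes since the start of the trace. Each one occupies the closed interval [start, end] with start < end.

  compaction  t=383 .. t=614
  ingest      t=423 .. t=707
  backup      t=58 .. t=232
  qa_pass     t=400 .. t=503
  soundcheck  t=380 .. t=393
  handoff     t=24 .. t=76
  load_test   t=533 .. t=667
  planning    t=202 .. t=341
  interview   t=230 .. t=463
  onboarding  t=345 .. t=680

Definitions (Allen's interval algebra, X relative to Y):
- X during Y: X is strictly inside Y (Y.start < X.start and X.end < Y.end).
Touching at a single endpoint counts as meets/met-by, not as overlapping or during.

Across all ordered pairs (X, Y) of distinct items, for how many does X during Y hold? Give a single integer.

7

Checking all 90 ordered pairs for relation 'during'; matching pairs in alphabetical order:
(compaction, onboarding): compaction during onboarding ✓
(load_test, ingest): load_test during ingest ✓
(load_test, onboarding): load_test during onboarding ✓
(qa_pass, compaction): qa_pass during compaction ✓
(qa_pass, onboarding): qa_pass during onboarding ✓
(soundcheck, interview): soundcheck during interview ✓
(soundcheck, onboarding): soundcheck during onboarding ✓
Count: 7.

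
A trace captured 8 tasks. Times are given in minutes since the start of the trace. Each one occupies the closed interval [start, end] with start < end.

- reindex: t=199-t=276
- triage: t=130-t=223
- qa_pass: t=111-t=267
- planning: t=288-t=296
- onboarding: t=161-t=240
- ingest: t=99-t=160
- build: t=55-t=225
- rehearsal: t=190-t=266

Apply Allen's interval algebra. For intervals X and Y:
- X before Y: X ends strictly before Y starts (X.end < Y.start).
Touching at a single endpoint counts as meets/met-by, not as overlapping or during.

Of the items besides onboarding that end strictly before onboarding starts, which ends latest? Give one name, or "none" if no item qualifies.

Target onboarding = [t=161, t=240].
build [t=55, t=225] → overlaps → excluded.
ingest [t=99, t=160] → before → candidate.
planning [t=288, t=296] → after → excluded.
qa_pass [t=111, t=267] → contains → excluded.
rehearsal [t=190, t=266] → overlapped-by → excluded.
reindex [t=199, t=276] → overlapped-by → excluded.
triage [t=130, t=223] → overlaps → excluded.
Among candidates, latest end is t=160 → ingest.

ingest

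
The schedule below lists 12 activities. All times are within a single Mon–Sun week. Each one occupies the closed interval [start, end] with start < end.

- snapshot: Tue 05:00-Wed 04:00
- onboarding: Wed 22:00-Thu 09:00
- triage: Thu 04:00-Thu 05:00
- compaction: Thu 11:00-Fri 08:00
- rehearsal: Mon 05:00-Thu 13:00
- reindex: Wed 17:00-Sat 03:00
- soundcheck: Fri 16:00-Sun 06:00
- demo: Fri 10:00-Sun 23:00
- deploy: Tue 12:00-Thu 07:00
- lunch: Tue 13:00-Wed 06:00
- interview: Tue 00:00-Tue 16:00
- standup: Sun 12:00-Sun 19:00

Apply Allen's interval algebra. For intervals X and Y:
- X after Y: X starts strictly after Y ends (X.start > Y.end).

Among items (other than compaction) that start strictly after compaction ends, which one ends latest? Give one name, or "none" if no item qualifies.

demo

Target compaction = [Thu 11:00, Fri 08:00].
demo [Fri 10:00, Sun 23:00] → after → candidate.
deploy [Tue 12:00, Thu 07:00] → before → excluded.
interview [Tue 00:00, Tue 16:00] → before → excluded.
lunch [Tue 13:00, Wed 06:00] → before → excluded.
onboarding [Wed 22:00, Thu 09:00] → before → excluded.
rehearsal [Mon 05:00, Thu 13:00] → overlaps → excluded.
reindex [Wed 17:00, Sat 03:00] → contains → excluded.
snapshot [Tue 05:00, Wed 04:00] → before → excluded.
soundcheck [Fri 16:00, Sun 06:00] → after → candidate.
standup [Sun 12:00, Sun 19:00] → after → candidate.
triage [Thu 04:00, Thu 05:00] → before → excluded.
Among candidates, latest end is Sun 23:00 → demo.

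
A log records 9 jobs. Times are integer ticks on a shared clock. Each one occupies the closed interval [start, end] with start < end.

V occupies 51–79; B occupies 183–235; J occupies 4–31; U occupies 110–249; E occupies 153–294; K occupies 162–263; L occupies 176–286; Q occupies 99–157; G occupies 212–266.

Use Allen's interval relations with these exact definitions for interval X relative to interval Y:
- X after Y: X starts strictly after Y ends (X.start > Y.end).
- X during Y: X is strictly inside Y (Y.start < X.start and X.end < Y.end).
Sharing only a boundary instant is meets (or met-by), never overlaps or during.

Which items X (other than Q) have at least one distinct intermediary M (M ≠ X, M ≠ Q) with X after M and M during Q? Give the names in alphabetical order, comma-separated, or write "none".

none

Target Q = [99, 157].
Intermediaries M with M during Q: none.
Union: none.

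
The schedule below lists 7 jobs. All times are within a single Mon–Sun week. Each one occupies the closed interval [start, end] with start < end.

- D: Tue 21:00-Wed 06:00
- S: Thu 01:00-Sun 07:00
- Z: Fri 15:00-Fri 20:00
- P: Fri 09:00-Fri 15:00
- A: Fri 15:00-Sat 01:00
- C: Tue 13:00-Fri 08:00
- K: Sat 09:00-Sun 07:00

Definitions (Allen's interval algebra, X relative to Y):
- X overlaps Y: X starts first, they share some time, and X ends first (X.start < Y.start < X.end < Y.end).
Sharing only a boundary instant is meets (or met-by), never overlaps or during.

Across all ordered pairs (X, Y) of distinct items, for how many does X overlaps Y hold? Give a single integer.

Checking all 42 ordered pairs for relation 'overlaps'; matching pairs in alphabetical order:
(C, S): C overlaps S ✓
Count: 1.

1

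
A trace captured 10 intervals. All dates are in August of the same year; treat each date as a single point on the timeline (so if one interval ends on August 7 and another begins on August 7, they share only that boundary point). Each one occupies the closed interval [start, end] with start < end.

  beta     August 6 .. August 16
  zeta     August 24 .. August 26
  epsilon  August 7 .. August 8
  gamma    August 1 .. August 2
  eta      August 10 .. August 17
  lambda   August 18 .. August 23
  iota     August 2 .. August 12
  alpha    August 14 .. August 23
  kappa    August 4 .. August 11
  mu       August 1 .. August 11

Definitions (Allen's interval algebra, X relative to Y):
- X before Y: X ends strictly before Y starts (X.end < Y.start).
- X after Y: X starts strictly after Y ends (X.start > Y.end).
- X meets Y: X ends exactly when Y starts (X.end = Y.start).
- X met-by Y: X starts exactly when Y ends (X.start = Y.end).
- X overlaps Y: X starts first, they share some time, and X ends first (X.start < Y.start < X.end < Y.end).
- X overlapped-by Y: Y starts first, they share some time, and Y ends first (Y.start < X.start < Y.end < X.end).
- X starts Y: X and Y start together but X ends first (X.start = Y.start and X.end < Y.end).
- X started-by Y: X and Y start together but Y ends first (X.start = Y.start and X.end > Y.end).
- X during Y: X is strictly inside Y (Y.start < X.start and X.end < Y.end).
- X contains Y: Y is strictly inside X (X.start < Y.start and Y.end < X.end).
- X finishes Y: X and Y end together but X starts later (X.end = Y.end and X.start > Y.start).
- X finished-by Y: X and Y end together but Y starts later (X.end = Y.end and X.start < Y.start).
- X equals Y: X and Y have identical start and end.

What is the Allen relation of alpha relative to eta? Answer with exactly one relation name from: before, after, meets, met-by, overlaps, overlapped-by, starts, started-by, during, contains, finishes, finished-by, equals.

overlapped-by

alpha = [August 14, August 23]; eta = [August 10, August 17].
Compare endpoints: alpha.start > eta.start, alpha.start < eta.end, alpha.end > eta.start, alpha.end > eta.end.
That pattern is 'overlapped-by'.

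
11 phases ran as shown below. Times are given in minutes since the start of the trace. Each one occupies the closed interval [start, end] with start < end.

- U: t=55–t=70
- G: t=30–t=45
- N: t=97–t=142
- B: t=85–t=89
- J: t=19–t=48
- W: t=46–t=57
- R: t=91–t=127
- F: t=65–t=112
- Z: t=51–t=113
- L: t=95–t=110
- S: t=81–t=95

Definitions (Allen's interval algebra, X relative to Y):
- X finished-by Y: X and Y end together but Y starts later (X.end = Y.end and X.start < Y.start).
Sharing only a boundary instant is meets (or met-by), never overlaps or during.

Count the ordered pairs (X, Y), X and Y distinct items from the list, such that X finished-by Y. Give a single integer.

Checking all 110 ordered pairs for relation 'finished-by'; matching pairs in alphabetical order:
No pair satisfies it.
Count: 0.

0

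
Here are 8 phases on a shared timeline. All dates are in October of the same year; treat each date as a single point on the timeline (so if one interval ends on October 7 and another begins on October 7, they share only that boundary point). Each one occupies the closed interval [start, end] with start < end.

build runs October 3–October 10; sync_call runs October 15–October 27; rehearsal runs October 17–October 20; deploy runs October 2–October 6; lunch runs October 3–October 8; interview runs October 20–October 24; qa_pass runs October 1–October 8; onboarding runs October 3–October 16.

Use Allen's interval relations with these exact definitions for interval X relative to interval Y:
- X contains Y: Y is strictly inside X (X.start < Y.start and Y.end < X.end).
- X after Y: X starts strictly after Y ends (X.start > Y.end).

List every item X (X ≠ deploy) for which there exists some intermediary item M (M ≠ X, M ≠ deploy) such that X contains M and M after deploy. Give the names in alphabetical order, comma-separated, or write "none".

Target deploy = [October 2, October 6].
Intermediaries M with M after deploy: interview, rehearsal, sync_call.
Via interview — items with X contains interview: sync_call.
Via rehearsal — items with X contains rehearsal: sync_call.
Via sync_call — items with X contains sync_call: none.
Union: sync_call.

sync_call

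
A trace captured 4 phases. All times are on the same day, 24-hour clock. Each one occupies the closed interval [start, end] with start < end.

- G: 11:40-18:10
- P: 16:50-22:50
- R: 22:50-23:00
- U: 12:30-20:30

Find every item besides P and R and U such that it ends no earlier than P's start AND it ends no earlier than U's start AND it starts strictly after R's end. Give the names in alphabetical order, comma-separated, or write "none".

none

Conditions: its end is no earlier than P's start (X.end >= 16:50) AND its end is no earlier than U's start (X.end >= 12:30) AND its start is strictly after R's end (X.start > 23:00).
G: end 18:10 >= 16:50? ✓; end 18:10 >= 12:30? ✓; start 11:40 > 23:00? ✗ → no.
Result: none.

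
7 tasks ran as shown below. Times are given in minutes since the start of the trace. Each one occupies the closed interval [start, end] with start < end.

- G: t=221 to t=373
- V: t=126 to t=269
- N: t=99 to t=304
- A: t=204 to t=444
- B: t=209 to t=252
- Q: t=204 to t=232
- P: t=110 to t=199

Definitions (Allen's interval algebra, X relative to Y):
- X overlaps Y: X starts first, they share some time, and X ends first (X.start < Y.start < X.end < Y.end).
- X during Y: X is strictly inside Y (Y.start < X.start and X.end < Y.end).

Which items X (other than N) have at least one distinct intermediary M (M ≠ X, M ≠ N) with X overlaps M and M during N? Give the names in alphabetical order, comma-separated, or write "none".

Target N = [t=99, t=304].
Intermediaries M with M during N: B, P, Q, V.
Via B — items with X overlaps B: Q.
Via P — items with X overlaps P: none.
Via Q — items with X overlaps Q: none.
Via V — items with X overlaps V: P.
Union: P, Q.

P, Q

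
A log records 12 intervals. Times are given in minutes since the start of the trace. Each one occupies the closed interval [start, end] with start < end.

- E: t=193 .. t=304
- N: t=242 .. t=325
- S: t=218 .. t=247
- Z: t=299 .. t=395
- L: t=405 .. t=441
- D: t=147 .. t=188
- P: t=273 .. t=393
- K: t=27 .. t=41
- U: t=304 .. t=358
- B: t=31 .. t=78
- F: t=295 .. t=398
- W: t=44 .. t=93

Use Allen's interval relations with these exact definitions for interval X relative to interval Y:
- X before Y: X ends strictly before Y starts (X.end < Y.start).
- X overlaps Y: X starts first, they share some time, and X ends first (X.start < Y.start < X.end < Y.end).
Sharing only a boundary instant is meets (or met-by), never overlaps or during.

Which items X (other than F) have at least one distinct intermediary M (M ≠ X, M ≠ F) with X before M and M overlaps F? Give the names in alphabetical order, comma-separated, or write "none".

B, D, K, S, W

Target F = [t=295, t=398].
Intermediaries M with M overlaps F: E, N, P.
Via E — items with X before E: B, D, K, W.
Via N — items with X before N: B, D, K, W.
Via P — items with X before P: B, D, K, S, W.
Union: B, D, K, S, W.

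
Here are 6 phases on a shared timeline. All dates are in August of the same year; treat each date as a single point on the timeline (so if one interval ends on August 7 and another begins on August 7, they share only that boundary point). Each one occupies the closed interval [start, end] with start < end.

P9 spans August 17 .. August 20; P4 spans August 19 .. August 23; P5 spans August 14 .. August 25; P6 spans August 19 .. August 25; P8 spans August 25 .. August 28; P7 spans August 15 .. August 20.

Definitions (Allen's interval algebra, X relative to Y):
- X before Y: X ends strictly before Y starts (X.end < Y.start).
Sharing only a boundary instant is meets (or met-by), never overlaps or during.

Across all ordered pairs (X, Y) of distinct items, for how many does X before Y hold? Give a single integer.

3

Checking all 30 ordered pairs for relation 'before'; matching pairs in alphabetical order:
(P4, P8): P4 before P8 ✓
(P7, P8): P7 before P8 ✓
(P9, P8): P9 before P8 ✓
Count: 3.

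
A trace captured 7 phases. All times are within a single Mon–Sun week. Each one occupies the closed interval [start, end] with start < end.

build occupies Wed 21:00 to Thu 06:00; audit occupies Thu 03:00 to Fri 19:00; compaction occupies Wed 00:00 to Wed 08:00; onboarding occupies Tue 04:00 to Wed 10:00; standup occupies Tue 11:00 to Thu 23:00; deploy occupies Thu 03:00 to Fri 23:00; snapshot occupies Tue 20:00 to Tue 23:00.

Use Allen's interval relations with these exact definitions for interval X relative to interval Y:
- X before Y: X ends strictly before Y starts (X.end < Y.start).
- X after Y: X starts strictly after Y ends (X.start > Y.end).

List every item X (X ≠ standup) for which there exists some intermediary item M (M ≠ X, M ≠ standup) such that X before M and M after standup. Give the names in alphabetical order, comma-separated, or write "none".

none

Target standup = [Tue 11:00, Thu 23:00].
Intermediaries M with M after standup: none.
Union: none.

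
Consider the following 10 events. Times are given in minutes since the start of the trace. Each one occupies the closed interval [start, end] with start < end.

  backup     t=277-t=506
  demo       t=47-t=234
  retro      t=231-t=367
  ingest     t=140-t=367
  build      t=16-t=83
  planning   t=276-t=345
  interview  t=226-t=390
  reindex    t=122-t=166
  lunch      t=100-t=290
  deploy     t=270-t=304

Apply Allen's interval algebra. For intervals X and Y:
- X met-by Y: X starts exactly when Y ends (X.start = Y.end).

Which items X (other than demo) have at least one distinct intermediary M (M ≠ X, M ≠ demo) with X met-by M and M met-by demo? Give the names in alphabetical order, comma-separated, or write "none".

none

Target demo = [t=47, t=234].
Intermediaries M with M met-by demo: none.
Union: none.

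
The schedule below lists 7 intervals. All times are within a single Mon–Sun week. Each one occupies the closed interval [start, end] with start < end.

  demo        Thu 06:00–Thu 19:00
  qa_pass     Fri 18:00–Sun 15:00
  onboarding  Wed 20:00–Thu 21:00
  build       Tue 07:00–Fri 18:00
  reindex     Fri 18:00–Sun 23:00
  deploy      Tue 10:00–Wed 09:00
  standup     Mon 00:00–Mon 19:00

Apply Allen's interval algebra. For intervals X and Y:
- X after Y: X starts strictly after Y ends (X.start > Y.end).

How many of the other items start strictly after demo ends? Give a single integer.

Target demo = [Thu 06:00, Thu 19:00].
build [Tue 07:00, Fri 18:00] → contains → no.
deploy [Tue 10:00, Wed 09:00] → before → no.
onboarding [Wed 20:00, Thu 21:00] → contains → no.
qa_pass [Fri 18:00, Sun 15:00] → after → counts.
reindex [Fri 18:00, Sun 23:00] → after → counts.
standup [Mon 00:00, Mon 19:00] → before → no.
Total: 2.

2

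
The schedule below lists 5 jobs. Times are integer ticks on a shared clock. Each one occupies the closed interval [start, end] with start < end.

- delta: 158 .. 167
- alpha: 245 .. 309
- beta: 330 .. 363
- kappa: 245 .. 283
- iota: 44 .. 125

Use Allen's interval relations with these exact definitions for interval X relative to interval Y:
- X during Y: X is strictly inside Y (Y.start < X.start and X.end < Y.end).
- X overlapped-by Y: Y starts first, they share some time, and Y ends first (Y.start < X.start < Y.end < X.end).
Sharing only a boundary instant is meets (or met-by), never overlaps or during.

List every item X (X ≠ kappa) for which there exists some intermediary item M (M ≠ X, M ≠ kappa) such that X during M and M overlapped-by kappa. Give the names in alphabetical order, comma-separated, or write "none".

Target kappa = [245, 283].
Intermediaries M with M overlapped-by kappa: none.
Union: none.

none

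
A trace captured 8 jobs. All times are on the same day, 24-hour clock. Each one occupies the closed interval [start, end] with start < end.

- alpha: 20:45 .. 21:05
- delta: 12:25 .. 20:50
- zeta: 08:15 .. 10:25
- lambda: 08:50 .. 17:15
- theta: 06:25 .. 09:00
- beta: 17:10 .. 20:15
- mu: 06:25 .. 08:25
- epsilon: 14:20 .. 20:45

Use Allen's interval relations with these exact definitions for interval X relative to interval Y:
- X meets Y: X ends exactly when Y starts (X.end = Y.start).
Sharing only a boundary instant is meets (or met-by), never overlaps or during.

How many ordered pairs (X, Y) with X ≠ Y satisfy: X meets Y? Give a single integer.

Checking all 56 ordered pairs for relation 'meets'; matching pairs in alphabetical order:
(epsilon, alpha): epsilon meets alpha ✓
Count: 1.

1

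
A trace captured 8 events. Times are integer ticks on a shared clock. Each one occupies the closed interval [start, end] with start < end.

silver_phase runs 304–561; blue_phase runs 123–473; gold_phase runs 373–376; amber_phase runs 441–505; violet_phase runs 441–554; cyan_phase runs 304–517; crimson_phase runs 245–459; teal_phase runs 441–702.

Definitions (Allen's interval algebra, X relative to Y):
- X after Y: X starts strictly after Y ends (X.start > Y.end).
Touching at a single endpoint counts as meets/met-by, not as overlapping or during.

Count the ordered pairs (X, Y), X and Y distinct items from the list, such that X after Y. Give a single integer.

3

Checking all 56 ordered pairs for relation 'after'; matching pairs in alphabetical order:
(amber_phase, gold_phase): amber_phase after gold_phase ✓
(teal_phase, gold_phase): teal_phase after gold_phase ✓
(violet_phase, gold_phase): violet_phase after gold_phase ✓
Count: 3.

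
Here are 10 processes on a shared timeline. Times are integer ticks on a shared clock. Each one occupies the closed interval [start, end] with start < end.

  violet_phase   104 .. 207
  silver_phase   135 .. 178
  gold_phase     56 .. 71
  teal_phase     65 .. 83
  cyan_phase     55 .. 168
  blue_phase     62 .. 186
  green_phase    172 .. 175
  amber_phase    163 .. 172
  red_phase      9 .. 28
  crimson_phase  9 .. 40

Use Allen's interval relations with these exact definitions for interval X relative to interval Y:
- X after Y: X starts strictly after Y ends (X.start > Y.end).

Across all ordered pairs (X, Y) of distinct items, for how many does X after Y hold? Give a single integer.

Checking all 90 ordered pairs for relation 'after'; matching pairs in alphabetical order:
(amber_phase, crimson_phase): amber_phase after crimson_phase ✓
(amber_phase, gold_phase): amber_phase after gold_phase ✓
(amber_phase, red_phase): amber_phase after red_phase ✓
(amber_phase, teal_phase): amber_phase after teal_phase ✓
(blue_phase, crimson_phase): blue_phase after crimson_phase ✓
(blue_phase, red_phase): blue_phase after red_phase ✓
(cyan_phase, crimson_phase): cyan_phase after crimson_phase ✓
(cyan_phase, red_phase): cyan_phase after red_phase ✓
(gold_phase, crimson_phase): gold_phase after crimson_phase ✓
(gold_phase, red_phase): gold_phase after red_phase ✓
(green_phase, crimson_phase): green_phase after crimson_phase ✓
(green_phase, cyan_phase): green_phase after cyan_phase ✓
(green_phase, gold_phase): green_phase after gold_phase ✓
(green_phase, red_phase): green_phase after red_phase ✓
(green_phase, teal_phase): green_phase after teal_phase ✓
(silver_phase, crimson_phase): silver_phase after crimson_phase ✓
(silver_phase, gold_phase): silver_phase after gold_phase ✓
(silver_phase, red_phase): silver_phase after red_phase ✓
(silver_phase, teal_phase): silver_phase after teal_phase ✓
(teal_phase, crimson_phase): teal_phase after crimson_phase ✓
(teal_phase, red_phase): teal_phase after red_phase ✓
(violet_phase, crimson_phase): violet_phase after crimson_phase ✓
(violet_phase, gold_phase): violet_phase after gold_phase ✓
(violet_phase, red_phase): violet_phase after red_phase ✓
... plus 1 further pairs not listed.
Count: 25.

25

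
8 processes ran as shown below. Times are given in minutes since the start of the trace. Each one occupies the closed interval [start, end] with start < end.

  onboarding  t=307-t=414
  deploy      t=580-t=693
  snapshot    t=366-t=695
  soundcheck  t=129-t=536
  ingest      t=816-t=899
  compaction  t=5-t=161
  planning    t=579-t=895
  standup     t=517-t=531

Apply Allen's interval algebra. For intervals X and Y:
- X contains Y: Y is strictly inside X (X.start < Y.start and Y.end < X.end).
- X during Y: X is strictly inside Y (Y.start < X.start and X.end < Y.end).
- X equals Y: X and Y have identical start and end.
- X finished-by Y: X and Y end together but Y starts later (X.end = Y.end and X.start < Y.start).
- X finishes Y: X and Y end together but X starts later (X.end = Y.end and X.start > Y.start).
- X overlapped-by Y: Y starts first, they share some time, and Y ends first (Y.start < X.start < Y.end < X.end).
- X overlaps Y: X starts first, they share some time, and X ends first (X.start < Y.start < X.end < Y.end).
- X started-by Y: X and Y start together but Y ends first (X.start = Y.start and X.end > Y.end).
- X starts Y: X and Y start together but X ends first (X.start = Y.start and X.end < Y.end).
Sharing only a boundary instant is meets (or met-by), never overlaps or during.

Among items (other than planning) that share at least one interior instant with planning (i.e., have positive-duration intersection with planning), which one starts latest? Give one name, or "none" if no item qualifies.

ingest

Target planning = [t=579, t=895].
compaction [t=5, t=161] → before → excluded.
deploy [t=580, t=693] → during → candidate.
ingest [t=816, t=899] → overlapped-by → candidate.
onboarding [t=307, t=414] → before → excluded.
snapshot [t=366, t=695] → overlaps → candidate.
soundcheck [t=129, t=536] → before → excluded.
standup [t=517, t=531] → before → excluded.
Among candidates, latest start is t=816 → ingest.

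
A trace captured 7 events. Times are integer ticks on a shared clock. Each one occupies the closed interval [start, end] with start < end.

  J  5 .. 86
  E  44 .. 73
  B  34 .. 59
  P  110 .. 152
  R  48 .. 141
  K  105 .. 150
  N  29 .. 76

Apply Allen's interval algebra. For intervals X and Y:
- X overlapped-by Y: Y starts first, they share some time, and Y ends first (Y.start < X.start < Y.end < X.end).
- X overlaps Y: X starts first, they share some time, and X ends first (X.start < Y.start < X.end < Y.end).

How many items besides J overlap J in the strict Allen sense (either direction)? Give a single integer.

1

Target J = [5, 86].
B [34, 59] → during → no.
E [44, 73] → during → no.
K [105, 150] → after → no.
N [29, 76] → during → no.
P [110, 152] → after → no.
R [48, 141] → overlapped-by → counts.
Total: 1.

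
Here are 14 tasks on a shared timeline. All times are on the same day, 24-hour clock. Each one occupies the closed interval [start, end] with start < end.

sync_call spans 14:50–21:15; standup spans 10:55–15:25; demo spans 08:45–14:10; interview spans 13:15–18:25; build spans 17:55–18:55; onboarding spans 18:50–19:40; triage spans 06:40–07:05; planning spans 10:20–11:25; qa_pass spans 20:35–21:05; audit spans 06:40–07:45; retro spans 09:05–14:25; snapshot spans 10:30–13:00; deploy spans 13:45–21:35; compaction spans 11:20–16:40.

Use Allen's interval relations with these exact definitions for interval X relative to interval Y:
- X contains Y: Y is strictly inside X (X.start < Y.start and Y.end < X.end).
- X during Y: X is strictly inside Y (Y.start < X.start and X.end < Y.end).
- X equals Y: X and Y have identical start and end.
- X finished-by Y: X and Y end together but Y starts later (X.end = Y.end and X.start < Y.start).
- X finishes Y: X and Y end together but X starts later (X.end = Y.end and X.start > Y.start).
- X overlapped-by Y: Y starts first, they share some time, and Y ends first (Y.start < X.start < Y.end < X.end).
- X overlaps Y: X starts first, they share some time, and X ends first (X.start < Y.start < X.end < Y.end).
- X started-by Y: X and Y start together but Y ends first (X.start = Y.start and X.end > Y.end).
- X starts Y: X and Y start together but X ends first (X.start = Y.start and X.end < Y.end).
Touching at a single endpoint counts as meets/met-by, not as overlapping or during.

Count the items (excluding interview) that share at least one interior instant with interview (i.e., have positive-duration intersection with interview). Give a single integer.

Target interview = [13:15, 18:25].
audit [06:40, 07:45] → before → no.
build [17:55, 18:55] → overlapped-by → counts.
compaction [11:20, 16:40] → overlaps → counts.
demo [08:45, 14:10] → overlaps → counts.
deploy [13:45, 21:35] → overlapped-by → counts.
onboarding [18:50, 19:40] → after → no.
planning [10:20, 11:25] → before → no.
qa_pass [20:35, 21:05] → after → no.
retro [09:05, 14:25] → overlaps → counts.
snapshot [10:30, 13:00] → before → no.
standup [10:55, 15:25] → overlaps → counts.
sync_call [14:50, 21:15] → overlapped-by → counts.
triage [06:40, 07:05] → before → no.
Total: 7.

7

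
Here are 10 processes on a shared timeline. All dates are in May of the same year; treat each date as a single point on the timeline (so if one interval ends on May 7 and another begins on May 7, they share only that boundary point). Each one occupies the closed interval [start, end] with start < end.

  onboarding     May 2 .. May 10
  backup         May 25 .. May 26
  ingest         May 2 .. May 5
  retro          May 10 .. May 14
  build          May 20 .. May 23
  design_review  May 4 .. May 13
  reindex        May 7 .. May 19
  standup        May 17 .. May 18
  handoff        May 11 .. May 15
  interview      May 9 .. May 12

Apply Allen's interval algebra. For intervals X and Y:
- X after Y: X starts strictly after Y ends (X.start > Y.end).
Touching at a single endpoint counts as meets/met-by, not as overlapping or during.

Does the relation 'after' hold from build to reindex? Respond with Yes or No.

Yes

build = [May 20, May 23], reindex = [May 7, May 19].
Actual relation of build to reindex: after.
Asked whether 'after' holds → Yes.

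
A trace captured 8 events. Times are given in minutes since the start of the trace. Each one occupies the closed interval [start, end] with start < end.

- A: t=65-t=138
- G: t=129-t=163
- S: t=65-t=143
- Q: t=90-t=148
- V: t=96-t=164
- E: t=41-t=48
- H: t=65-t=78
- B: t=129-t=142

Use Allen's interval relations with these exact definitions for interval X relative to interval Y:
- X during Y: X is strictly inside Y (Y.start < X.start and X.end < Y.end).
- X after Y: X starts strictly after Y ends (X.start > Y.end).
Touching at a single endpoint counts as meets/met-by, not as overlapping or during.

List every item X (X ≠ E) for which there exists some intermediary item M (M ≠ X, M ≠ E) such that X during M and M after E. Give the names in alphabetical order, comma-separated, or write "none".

Target E = [t=41, t=48].
Intermediaries M with M after E: A, B, G, H, Q, S, V.
Via A — items with X during A: none.
Via B — items with X during B: none.
Via G — items with X during G: none.
Via H — items with X during H: none.
Via Q — items with X during Q: B.
Via S — items with X during S: B.
Via V — items with X during V: B, G.
Union: B, G.

B, G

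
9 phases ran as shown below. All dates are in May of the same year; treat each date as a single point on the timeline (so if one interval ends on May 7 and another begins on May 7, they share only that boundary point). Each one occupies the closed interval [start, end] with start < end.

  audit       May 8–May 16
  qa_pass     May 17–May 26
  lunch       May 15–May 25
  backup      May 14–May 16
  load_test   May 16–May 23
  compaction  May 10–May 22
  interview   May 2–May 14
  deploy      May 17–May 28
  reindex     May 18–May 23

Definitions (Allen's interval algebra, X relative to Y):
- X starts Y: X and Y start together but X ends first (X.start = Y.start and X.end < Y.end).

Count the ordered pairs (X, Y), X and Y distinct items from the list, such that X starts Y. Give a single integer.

Checking all 72 ordered pairs for relation 'starts'; matching pairs in alphabetical order:
(qa_pass, deploy): qa_pass starts deploy ✓
Count: 1.

1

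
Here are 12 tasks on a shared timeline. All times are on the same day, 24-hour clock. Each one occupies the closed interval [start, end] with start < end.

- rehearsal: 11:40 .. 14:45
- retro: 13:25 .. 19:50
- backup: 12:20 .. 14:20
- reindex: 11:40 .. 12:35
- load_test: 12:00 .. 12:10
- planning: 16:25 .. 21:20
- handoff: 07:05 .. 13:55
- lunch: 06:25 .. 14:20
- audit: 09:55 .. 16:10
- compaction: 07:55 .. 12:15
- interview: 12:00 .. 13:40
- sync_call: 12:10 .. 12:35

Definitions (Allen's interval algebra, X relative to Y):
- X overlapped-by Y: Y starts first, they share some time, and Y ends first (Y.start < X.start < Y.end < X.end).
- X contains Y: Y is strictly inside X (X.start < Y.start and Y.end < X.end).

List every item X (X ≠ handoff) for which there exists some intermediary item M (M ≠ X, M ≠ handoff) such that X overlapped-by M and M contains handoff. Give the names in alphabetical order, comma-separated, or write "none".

Target handoff = [07:05, 13:55].
Intermediaries M with M contains handoff: lunch.
Via lunch — items with X overlapped-by lunch: audit, rehearsal, retro.
Union: audit, rehearsal, retro.

audit, rehearsal, retro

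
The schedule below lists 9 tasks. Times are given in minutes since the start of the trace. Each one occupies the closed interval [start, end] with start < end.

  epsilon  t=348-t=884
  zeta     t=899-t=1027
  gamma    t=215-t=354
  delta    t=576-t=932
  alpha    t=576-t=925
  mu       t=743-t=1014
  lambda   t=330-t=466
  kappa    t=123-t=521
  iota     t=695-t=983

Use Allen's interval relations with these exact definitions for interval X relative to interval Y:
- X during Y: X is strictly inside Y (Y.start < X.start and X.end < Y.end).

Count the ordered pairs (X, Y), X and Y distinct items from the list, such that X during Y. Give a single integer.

2

Checking all 72 ordered pairs for relation 'during'; matching pairs in alphabetical order:
(gamma, kappa): gamma during kappa ✓
(lambda, kappa): lambda during kappa ✓
Count: 2.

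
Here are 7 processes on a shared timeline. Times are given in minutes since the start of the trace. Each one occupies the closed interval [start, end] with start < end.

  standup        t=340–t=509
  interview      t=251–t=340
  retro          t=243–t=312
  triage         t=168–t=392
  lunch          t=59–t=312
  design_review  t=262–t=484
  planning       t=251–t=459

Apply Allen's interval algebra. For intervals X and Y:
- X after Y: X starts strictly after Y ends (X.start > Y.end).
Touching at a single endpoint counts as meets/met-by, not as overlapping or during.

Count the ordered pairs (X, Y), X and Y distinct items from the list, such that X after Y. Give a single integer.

Checking all 42 ordered pairs for relation 'after'; matching pairs in alphabetical order:
(standup, lunch): standup after lunch ✓
(standup, retro): standup after retro ✓
Count: 2.

2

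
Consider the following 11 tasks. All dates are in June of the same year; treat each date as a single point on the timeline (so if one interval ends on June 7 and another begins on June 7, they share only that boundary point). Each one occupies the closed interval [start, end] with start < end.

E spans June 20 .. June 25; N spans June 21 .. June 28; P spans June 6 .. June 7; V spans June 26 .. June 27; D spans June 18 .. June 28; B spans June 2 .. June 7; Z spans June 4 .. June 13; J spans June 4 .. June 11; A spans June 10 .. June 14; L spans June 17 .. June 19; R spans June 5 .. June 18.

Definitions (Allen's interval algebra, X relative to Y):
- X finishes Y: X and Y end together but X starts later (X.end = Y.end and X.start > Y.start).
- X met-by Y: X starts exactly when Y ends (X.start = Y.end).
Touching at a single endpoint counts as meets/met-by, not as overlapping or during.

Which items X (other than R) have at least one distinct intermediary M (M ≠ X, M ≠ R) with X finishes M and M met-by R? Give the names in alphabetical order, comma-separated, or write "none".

N

Target R = [June 5, June 18].
Intermediaries M with M met-by R: D.
Via D — items with X finishes D: N.
Union: N.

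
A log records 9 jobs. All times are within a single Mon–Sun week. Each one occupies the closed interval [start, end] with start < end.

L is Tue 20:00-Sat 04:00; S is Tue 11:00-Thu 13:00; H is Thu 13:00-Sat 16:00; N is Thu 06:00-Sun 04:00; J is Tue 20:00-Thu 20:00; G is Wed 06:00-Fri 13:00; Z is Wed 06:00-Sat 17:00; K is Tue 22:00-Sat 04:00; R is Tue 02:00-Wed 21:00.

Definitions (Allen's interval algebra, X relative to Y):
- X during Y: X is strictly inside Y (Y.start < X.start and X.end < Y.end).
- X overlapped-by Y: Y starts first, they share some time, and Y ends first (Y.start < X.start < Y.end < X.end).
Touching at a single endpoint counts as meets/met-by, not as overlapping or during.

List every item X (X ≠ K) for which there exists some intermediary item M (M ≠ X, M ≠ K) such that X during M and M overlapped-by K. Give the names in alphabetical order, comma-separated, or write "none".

H

Target K = [Tue 22:00, Sat 04:00].
Intermediaries M with M overlapped-by K: H, N, Z.
Via H — items with X during H: none.
Via N — items with X during N: H.
Via Z — items with X during Z: H.
Union: H.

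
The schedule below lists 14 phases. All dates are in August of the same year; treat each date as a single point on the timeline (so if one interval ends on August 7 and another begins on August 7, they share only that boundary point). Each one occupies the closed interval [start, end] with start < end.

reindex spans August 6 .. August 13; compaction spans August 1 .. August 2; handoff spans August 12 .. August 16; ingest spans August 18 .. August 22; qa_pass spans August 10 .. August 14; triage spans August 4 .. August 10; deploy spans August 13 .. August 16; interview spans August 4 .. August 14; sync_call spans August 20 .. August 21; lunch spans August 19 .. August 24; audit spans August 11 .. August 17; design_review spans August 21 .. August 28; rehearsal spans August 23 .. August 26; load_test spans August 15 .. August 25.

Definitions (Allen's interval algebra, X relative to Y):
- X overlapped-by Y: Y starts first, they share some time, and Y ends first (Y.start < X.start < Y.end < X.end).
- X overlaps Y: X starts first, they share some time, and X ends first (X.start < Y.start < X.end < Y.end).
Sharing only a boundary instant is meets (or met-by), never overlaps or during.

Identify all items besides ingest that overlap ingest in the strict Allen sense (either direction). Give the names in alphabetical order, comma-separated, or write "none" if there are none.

Target ingest = [August 18, August 22].
audit [August 11, August 17] → before → no.
compaction [August 1, August 2] → before → no.
deploy [August 13, August 16] → before → no.
design_review [August 21, August 28] → overlapped-by → yes.
handoff [August 12, August 16] → before → no.
interview [August 4, August 14] → before → no.
load_test [August 15, August 25] → contains → no.
lunch [August 19, August 24] → overlapped-by → yes.
qa_pass [August 10, August 14] → before → no.
rehearsal [August 23, August 26] → after → no.
reindex [August 6, August 13] → before → no.
sync_call [August 20, August 21] → during → no.
triage [August 4, August 10] → before → no.
Result: design_review, lunch.

design_review, lunch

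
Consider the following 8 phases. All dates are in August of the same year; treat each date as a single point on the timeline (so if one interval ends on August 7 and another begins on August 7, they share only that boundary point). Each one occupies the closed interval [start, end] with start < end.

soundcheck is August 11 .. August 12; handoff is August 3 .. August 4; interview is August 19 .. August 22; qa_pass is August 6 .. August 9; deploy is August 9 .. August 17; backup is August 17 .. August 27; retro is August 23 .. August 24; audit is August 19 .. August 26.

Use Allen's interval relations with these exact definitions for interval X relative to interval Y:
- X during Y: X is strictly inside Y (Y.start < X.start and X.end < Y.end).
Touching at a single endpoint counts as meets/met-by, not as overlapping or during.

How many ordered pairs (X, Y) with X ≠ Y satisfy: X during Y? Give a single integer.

Checking all 56 ordered pairs for relation 'during'; matching pairs in alphabetical order:
(audit, backup): audit during backup ✓
(interview, backup): interview during backup ✓
(retro, audit): retro during audit ✓
(retro, backup): retro during backup ✓
(soundcheck, deploy): soundcheck during deploy ✓
Count: 5.

5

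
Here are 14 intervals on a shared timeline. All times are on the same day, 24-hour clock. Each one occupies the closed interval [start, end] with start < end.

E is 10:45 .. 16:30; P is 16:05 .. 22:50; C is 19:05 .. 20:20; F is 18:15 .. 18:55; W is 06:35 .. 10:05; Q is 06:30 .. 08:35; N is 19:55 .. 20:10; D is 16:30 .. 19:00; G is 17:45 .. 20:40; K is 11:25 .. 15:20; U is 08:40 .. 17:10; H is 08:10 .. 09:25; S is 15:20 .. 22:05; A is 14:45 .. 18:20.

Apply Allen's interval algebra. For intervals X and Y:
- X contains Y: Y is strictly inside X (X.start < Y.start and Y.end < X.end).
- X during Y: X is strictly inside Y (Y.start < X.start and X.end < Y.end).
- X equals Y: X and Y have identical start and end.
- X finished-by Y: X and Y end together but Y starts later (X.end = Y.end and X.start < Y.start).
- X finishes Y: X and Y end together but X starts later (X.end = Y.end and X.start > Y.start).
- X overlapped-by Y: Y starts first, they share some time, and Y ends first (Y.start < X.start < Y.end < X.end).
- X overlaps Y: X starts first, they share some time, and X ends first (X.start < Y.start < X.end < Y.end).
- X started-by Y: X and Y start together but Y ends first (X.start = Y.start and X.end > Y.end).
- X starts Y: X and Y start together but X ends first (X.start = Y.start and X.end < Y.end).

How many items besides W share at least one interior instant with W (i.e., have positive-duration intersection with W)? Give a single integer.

3

Target W = [06:35, 10:05].
A [14:45, 18:20] → after → no.
C [19:05, 20:20] → after → no.
D [16:30, 19:00] → after → no.
E [10:45, 16:30] → after → no.
F [18:15, 18:55] → after → no.
G [17:45, 20:40] → after → no.
H [08:10, 09:25] → during → counts.
K [11:25, 15:20] → after → no.
N [19:55, 20:10] → after → no.
P [16:05, 22:50] → after → no.
Q [06:30, 08:35] → overlaps → counts.
S [15:20, 22:05] → after → no.
U [08:40, 17:10] → overlapped-by → counts.
Total: 3.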